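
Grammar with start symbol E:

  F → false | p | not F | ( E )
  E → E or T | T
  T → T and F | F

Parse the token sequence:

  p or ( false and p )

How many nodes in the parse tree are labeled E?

[E [E [T [F p]]] or [T [F ( [E [T [T [F false]] and [F p]]] )]]]

3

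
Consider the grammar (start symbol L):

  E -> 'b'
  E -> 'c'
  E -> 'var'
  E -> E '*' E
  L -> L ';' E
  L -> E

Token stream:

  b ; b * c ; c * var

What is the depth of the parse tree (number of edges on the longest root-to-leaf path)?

[L [L [L [E b]] ; [E [E b] * [E c]]] ; [E [E c] * [E var]]]

4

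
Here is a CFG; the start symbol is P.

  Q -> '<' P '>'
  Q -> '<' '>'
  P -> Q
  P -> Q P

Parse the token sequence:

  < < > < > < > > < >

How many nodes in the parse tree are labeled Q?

[P [Q < [P [Q < >] [P [Q < >] [P [Q < >]]]] >] [P [Q < >]]]

5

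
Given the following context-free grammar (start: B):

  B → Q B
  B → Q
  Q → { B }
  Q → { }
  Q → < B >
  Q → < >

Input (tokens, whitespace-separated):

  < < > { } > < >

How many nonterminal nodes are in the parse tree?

[B [Q < [B [Q < >] [B [Q { }]]] >] [B [Q < >]]]

8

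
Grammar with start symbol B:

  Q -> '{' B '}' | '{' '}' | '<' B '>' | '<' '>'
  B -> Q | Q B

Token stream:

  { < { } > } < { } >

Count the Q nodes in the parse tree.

5

[B [Q { [B [Q < [B [Q { }]] >]] }] [B [Q < [B [Q { }]] >]]]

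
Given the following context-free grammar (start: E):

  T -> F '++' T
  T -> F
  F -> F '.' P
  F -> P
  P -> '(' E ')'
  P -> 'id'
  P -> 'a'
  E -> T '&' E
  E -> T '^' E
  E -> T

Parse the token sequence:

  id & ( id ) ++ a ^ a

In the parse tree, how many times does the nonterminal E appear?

4

[E [T [F [P id]]] & [E [T [F [P ( [E [T [F [P id]]]] )]] ++ [T [F [P a]]]] ^ [E [T [F [P a]]]]]]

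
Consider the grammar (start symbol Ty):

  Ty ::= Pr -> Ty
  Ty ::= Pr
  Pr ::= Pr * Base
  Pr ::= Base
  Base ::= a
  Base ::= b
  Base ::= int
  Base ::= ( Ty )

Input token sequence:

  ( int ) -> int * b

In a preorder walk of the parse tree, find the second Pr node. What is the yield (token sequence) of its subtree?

[Ty [Pr [Base ( [Ty [Pr [Base int]]] )]] -> [Ty [Pr [Pr [Base int]] * [Base b]]]]

int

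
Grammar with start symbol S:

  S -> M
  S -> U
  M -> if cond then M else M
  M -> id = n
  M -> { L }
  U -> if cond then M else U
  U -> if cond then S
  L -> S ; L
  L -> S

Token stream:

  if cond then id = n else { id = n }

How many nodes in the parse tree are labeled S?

2

[S [M if cond then [M id = n] else [M { [L [S [M id = n]]] }]]]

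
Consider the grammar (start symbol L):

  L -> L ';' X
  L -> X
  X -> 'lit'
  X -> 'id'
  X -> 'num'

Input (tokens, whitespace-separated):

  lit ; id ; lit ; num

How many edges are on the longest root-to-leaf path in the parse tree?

5

[L [L [L [L [X lit]] ; [X id]] ; [X lit]] ; [X num]]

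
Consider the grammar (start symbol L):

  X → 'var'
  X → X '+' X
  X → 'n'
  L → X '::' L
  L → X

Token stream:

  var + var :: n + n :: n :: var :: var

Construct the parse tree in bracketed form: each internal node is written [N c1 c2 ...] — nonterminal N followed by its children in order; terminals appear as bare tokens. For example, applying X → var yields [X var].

L
X :: L
X + X :: L
var + X :: L
var + var :: L
var + var :: X :: L
var + var :: X + X :: L
var + var :: n + X :: L
var + var :: n + n :: L
var + var :: n + n :: X :: L
var + var :: n + n :: n :: L
var + var :: n + n :: n :: X :: L
var + var :: n + n :: n :: var :: L
var + var :: n + n :: n :: var :: X
var + var :: n + n :: n :: var :: var

[L [X [X var] + [X var]] :: [L [X [X n] + [X n]] :: [L [X n] :: [L [X var] :: [L [X var]]]]]]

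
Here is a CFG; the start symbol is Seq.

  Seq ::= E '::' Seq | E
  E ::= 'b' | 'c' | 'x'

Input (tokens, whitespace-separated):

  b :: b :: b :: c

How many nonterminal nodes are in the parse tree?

[Seq [E b] :: [Seq [E b] :: [Seq [E b] :: [Seq [E c]]]]]

8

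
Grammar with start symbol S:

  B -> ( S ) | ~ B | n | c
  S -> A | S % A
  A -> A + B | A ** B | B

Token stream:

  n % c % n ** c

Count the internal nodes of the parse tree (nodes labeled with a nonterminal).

11

[S [S [S [A [B n]]] % [A [B c]]] % [A [A [B n]] ** [B c]]]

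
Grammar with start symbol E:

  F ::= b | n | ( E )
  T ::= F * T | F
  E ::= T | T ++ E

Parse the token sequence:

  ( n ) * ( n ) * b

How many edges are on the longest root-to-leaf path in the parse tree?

7

[E [T [F ( [E [T [F n]]] )] * [T [F ( [E [T [F n]]] )] * [T [F b]]]]]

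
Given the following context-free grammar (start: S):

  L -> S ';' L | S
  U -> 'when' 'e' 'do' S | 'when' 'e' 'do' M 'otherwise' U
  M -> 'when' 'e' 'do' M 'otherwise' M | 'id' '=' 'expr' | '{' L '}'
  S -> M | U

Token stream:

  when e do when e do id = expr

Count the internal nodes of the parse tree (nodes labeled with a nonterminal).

6

[S [U when e do [S [U when e do [S [M id = expr]]]]]]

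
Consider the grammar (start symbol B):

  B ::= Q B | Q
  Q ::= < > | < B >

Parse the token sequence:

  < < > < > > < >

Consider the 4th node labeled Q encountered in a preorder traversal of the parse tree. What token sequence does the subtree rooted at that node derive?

< >

[B [Q < [B [Q < >] [B [Q < >]]] >] [B [Q < >]]]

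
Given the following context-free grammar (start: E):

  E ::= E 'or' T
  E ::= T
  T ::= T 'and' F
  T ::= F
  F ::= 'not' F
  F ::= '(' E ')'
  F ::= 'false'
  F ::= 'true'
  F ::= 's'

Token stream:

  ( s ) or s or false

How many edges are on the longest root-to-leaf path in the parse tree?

8

[E [E [E [T [F ( [E [T [F s]]] )]]] or [T [F s]]] or [T [F false]]]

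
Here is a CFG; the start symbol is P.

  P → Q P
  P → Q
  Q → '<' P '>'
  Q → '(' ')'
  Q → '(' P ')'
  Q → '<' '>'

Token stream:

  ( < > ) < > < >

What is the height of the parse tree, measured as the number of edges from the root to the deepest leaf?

[P [Q ( [P [Q < >]] )] [P [Q < >] [P [Q < >]]]]

4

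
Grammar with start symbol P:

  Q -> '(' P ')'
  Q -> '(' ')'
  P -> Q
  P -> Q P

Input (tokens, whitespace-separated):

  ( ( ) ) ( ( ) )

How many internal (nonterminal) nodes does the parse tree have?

8

[P [Q ( [P [Q ( )]] )] [P [Q ( [P [Q ( )]] )]]]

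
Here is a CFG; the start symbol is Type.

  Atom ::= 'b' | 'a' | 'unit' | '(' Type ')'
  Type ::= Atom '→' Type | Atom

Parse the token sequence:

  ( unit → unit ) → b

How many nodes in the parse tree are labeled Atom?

[Type [Atom ( [Type [Atom unit] → [Type [Atom unit]]] )] → [Type [Atom b]]]

4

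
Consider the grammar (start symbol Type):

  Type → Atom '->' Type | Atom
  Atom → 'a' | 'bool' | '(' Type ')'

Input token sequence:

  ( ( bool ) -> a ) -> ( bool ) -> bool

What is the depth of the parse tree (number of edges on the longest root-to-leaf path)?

[Type [Atom ( [Type [Atom ( [Type [Atom bool]] )] -> [Type [Atom a]]] )] -> [Type [Atom ( [Type [Atom bool]] )] -> [Type [Atom bool]]]]

6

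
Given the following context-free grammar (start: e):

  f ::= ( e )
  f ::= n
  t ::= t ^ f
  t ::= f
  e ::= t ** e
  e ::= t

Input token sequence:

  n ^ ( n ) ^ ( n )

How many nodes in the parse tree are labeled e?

3

[e [t [t [t [f n]] ^ [f ( [e [t [f n]]] )]] ^ [f ( [e [t [f n]]] )]]]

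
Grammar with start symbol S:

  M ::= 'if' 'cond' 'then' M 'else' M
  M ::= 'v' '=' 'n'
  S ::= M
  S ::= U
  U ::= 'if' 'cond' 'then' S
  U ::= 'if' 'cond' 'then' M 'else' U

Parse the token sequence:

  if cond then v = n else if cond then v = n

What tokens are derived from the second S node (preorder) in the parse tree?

v = n

[S [U if cond then [M v = n] else [U if cond then [S [M v = n]]]]]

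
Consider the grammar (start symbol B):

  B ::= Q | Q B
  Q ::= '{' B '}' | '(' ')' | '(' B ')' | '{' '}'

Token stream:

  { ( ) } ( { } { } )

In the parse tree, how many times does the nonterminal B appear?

[B [Q { [B [Q ( )]] }] [B [Q ( [B [Q { }] [B [Q { }]]] )]]]

5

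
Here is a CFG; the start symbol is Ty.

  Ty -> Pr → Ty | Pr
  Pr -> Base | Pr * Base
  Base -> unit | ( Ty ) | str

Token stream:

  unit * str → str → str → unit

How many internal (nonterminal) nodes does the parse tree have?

14

[Ty [Pr [Pr [Base unit]] * [Base str]] → [Ty [Pr [Base str]] → [Ty [Pr [Base str]] → [Ty [Pr [Base unit]]]]]]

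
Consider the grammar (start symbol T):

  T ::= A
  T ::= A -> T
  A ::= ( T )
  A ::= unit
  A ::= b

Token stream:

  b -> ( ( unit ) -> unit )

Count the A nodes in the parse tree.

[T [A b] -> [T [A ( [T [A ( [T [A unit]] )] -> [T [A unit]]] )]]]

5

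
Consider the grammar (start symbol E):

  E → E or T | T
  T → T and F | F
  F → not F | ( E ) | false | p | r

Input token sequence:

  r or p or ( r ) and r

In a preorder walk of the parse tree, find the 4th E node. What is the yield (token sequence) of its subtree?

[E [E [E [T [F r]]] or [T [F p]]] or [T [T [F ( [E [T [F r]]] )]] and [F r]]]

r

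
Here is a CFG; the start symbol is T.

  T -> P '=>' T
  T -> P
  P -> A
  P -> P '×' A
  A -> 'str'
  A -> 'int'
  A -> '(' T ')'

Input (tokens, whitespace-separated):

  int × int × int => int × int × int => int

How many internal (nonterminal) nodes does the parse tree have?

[T [P [P [P [A int]] × [A int]] × [A int]] => [T [P [P [P [A int]] × [A int]] × [A int]] => [T [P [A int]]]]]

17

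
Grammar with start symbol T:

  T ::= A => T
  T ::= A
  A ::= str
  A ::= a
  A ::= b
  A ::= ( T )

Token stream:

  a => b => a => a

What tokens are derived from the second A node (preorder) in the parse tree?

b

[T [A a] => [T [A b] => [T [A a] => [T [A a]]]]]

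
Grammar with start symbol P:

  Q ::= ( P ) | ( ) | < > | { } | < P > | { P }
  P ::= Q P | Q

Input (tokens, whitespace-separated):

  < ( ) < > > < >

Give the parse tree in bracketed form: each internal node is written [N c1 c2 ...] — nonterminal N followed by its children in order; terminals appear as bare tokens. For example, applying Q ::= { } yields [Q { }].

P
Q P
< P > P
< Q P > P
< ( ) P > P
< ( ) Q > P
< ( ) < > > P
< ( ) < > > Q
< ( ) < > > < >

[P [Q < [P [Q ( )] [P [Q < >]]] >] [P [Q < >]]]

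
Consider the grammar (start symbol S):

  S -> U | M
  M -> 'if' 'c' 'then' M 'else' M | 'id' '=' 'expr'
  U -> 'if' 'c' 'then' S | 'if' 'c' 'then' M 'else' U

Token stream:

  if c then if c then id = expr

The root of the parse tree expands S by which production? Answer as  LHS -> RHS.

[S [U if c then [S [U if c then [S [M id = expr]]]]]]

S -> U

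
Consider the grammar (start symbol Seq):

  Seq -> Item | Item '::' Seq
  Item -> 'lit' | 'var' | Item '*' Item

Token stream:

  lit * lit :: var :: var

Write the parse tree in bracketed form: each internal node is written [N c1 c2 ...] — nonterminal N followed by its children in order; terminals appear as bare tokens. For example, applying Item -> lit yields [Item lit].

Seq
Item :: Seq
Item * Item :: Seq
lit * Item :: Seq
lit * lit :: Seq
lit * lit :: Item :: Seq
lit * lit :: var :: Seq
lit * lit :: var :: Item
lit * lit :: var :: var

[Seq [Item [Item lit] * [Item lit]] :: [Seq [Item var] :: [Seq [Item var]]]]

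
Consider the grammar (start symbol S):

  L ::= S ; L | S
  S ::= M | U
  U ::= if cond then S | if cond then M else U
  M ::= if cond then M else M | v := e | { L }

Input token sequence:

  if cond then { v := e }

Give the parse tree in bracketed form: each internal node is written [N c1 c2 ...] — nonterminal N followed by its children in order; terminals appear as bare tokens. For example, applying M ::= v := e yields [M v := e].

[S [U if cond then [S [M { [L [S [M v := e]]] }]]]]

S
U
if cond then S
if cond then M
if cond then { L }
if cond then { S }
if cond then { M }
if cond then { v := e }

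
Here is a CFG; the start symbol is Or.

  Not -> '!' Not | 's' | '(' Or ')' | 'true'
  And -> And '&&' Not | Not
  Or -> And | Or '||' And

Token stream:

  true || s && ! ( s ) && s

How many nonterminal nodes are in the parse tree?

[Or [Or [And [Not true]]] || [And [And [And [Not s]] && [Not ! [Not ( [Or [And [Not s]]] )]]] && [Not s]]]

14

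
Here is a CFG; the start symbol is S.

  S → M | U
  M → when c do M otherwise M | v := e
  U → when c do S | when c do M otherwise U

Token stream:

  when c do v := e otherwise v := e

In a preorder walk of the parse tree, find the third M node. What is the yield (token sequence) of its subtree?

[S [M when c do [M v := e] otherwise [M v := e]]]

v := e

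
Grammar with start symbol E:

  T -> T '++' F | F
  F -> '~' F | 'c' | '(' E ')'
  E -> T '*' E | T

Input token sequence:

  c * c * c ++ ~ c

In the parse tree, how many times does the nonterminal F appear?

5

[E [T [F c]] * [E [T [F c]] * [E [T [T [F c]] ++ [F ~ [F c]]]]]]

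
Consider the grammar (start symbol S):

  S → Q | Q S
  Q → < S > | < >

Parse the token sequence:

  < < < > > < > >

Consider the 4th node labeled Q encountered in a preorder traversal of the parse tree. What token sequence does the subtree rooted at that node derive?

< >

[S [Q < [S [Q < [S [Q < >]] >] [S [Q < >]]] >]]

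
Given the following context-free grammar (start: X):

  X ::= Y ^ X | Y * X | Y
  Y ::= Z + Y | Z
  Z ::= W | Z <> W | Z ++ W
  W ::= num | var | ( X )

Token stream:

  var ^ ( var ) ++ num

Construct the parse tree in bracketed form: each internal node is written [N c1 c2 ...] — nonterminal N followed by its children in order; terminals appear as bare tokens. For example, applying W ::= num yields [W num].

X
Y ^ X
Z ^ X
W ^ X
var ^ X
var ^ Y
var ^ Z
var ^ Z ++ W
var ^ W ++ W
var ^ ( X ) ++ W
var ^ ( Y ) ++ W
var ^ ( Z ) ++ W
var ^ ( W ) ++ W
var ^ ( var ) ++ W
var ^ ( var ) ++ num

[X [Y [Z [W var]]] ^ [X [Y [Z [Z [W ( [X [Y [Z [W var]]]] )]] ++ [W num]]]]]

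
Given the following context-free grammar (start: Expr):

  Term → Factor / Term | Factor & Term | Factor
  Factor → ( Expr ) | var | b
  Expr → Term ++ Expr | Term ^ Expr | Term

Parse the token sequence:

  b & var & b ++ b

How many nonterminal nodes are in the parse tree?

[Expr [Term [Factor b] & [Term [Factor var] & [Term [Factor b]]]] ++ [Expr [Term [Factor b]]]]

10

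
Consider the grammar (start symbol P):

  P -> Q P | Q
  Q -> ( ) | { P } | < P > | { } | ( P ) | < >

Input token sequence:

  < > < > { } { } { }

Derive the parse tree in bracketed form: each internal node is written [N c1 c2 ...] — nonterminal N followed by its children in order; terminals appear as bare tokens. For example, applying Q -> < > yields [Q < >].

P
Q P
< > P
< > Q P
< > < > P
< > < > Q P
< > < > { } P
< > < > { } Q P
< > < > { } { } P
< > < > { } { } Q
< > < > { } { } { }

[P [Q < >] [P [Q < >] [P [Q { }] [P [Q { }] [P [Q { }]]]]]]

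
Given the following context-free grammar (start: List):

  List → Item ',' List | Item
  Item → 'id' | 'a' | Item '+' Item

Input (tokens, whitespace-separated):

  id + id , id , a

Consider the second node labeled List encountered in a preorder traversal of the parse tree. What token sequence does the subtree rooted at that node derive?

[List [Item [Item id] + [Item id]] , [List [Item id] , [List [Item a]]]]

id , a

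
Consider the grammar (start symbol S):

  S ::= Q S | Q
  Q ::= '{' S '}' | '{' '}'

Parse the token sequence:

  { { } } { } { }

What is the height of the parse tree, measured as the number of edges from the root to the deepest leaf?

4

[S [Q { [S [Q { }]] }] [S [Q { }] [S [Q { }]]]]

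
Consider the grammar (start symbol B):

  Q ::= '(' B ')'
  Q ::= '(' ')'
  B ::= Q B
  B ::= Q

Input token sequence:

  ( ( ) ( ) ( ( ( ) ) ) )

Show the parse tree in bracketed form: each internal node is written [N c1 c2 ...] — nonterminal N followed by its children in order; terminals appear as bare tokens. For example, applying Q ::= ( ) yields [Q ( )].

B
Q
( B )
( Q B )
( ( ) B )
( ( ) Q B )
( ( ) ( ) B )
( ( ) ( ) Q )
( ( ) ( ) ( B ) )
( ( ) ( ) ( Q ) )
( ( ) ( ) ( ( B ) ) )
( ( ) ( ) ( ( Q ) ) )
( ( ) ( ) ( ( ( ) ) ) )

[B [Q ( [B [Q ( )] [B [Q ( )] [B [Q ( [B [Q ( [B [Q ( )]] )]] )]]]] )]]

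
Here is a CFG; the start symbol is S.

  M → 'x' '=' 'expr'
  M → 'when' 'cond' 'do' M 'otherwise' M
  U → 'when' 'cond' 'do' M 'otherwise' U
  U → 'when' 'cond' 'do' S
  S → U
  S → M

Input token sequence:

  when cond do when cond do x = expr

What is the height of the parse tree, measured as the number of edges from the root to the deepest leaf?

[S [U when cond do [S [U when cond do [S [M x = expr]]]]]]

6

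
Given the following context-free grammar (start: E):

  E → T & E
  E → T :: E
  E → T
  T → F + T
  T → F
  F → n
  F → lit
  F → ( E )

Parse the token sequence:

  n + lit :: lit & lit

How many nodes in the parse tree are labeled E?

3

[E [T [F n] + [T [F lit]]] :: [E [T [F lit]] & [E [T [F lit]]]]]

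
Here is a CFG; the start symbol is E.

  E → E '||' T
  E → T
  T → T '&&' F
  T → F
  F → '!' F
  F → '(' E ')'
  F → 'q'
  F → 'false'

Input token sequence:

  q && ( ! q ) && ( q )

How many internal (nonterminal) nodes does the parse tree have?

[E [T [T [T [F q]] && [F ( [E [T [F ! [F q]]]] )]] && [F ( [E [T [F q]]] )]]]

14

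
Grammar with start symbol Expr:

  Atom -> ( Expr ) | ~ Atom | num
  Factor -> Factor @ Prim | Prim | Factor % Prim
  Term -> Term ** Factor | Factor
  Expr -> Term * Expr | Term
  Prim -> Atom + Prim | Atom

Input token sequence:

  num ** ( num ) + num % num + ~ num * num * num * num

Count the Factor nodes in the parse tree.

[Expr [Term [Term [Factor [Prim [Atom num]]]] ** [Factor [Factor [Prim [Atom ( [Expr [Term [Factor [Prim [Atom num]]]]] )] + [Prim [Atom num]]]] % [Prim [Atom num] + [Prim [Atom ~ [Atom num]]]]]] * [Expr [Term [Factor [Prim [Atom num]]]] * [Expr [Term [Factor [Prim [Atom num]]]] * [Expr [Term [Factor [Prim [Atom num]]]]]]]]

7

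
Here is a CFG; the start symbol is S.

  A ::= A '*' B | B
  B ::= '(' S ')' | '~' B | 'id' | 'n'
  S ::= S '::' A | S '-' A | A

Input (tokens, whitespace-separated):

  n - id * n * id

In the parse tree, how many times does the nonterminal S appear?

[S [S [A [B n]]] - [A [A [A [B id]] * [B n]] * [B id]]]

2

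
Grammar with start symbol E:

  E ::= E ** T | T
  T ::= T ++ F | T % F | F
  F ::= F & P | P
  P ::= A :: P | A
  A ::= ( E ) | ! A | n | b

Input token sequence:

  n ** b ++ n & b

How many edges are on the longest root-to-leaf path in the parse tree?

[E [E [T [F [P [A n]]]]] ** [T [T [F [P [A b]]]] ++ [F [F [P [A n]]] & [P [A b]]]]]

6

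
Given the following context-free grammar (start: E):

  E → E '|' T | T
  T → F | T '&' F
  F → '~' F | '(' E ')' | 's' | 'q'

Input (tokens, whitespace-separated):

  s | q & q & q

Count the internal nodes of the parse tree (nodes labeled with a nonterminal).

[E [E [T [F s]]] | [T [T [T [F q]] & [F q]] & [F q]]]

10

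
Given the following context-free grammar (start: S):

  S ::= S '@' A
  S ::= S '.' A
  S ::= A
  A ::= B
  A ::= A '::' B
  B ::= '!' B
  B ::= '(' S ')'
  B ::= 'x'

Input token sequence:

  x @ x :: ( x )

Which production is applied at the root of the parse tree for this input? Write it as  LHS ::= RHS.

S ::= S '@' A

[S [S [A [B x]]] @ [A [A [B x]] :: [B ( [S [A [B x]]] )]]]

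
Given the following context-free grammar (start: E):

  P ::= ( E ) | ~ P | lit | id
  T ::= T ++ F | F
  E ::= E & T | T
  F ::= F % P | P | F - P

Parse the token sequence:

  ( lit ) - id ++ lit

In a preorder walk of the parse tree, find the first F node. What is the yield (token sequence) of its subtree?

( lit ) - id

[E [T [T [F [F [P ( [E [T [F [P lit]]]] )]] - [P id]]] ++ [F [P lit]]]]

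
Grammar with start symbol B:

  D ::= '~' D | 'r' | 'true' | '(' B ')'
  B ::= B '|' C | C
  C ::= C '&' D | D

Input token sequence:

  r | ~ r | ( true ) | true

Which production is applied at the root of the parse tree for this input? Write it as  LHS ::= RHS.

B ::= B '|' C

[B [B [B [B [C [D r]]] | [C [D ~ [D r]]]] | [C [D ( [B [C [D true]]] )]]] | [C [D true]]]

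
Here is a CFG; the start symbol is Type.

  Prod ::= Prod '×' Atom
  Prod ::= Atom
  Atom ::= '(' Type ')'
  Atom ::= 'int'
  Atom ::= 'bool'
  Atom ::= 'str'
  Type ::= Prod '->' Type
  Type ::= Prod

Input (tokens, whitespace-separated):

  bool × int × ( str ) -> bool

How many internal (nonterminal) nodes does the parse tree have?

[Type [Prod [Prod [Prod [Atom bool]] × [Atom int]] × [Atom ( [Type [Prod [Atom str]]] )]] -> [Type [Prod [Atom bool]]]]

13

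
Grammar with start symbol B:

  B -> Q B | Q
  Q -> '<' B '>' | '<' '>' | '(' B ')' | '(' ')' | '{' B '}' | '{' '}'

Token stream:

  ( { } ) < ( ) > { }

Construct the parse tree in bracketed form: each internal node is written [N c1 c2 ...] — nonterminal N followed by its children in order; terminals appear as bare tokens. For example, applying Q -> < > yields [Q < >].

[B [Q ( [B [Q { }]] )] [B [Q < [B [Q ( )]] >] [B [Q { }]]]]

B
Q B
( B ) B
( Q ) B
( { } ) B
( { } ) Q B
( { } ) < B > B
( { } ) < Q > B
( { } ) < ( ) > B
( { } ) < ( ) > Q
( { } ) < ( ) > { }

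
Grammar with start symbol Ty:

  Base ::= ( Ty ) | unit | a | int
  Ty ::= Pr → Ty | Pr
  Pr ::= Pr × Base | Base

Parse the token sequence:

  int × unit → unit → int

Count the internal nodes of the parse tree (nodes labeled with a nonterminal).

[Ty [Pr [Pr [Base int]] × [Base unit]] → [Ty [Pr [Base unit]] → [Ty [Pr [Base int]]]]]

11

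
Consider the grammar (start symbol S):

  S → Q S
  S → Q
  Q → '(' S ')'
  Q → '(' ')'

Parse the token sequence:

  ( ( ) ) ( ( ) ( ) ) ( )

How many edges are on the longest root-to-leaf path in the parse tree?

6

[S [Q ( [S [Q ( )]] )] [S [Q ( [S [Q ( )] [S [Q ( )]]] )] [S [Q ( )]]]]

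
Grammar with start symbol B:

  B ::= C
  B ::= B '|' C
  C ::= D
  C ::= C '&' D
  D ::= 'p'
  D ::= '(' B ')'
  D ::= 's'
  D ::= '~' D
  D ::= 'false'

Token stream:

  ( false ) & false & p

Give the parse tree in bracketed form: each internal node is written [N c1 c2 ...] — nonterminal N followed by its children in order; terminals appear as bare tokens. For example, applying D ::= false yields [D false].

B
C
C & D
C & D & D
D & D & D
( B ) & D & D
( C ) & D & D
( D ) & D & D
( false ) & D & D
( false ) & false & D
( false ) & false & p

[B [C [C [C [D ( [B [C [D false]]] )]] & [D false]] & [D p]]]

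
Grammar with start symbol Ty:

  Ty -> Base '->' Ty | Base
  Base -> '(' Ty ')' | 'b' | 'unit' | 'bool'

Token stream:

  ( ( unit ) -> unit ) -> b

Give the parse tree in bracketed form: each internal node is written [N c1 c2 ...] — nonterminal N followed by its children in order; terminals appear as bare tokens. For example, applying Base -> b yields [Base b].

Ty
Base -> Ty
( Ty ) -> Ty
( Base -> Ty ) -> Ty
( ( Ty ) -> Ty ) -> Ty
( ( Base ) -> Ty ) -> Ty
( ( unit ) -> Ty ) -> Ty
( ( unit ) -> Base ) -> Ty
( ( unit ) -> unit ) -> Ty
( ( unit ) -> unit ) -> Base
( ( unit ) -> unit ) -> b

[Ty [Base ( [Ty [Base ( [Ty [Base unit]] )] -> [Ty [Base unit]]] )] -> [Ty [Base b]]]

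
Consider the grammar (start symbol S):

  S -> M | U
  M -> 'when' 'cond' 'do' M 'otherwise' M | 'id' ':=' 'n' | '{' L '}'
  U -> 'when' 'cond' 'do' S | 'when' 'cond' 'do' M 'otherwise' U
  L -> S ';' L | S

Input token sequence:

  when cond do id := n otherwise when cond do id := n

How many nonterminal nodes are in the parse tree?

6

[S [U when cond do [M id := n] otherwise [U when cond do [S [M id := n]]]]]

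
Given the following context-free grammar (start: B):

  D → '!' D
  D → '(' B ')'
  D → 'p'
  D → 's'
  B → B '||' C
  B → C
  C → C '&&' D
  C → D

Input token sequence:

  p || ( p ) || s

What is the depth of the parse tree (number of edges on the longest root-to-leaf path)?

[B [B [B [C [D p]]] || [C [D ( [B [C [D p]]] )]]] || [C [D s]]]

7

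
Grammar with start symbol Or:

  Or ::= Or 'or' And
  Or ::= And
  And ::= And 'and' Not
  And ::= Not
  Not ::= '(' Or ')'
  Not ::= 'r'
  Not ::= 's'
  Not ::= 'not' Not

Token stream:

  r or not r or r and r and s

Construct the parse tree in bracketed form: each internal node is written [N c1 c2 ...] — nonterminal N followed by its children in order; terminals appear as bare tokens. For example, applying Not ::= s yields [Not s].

Or
Or or And
Or or And or And
And or And or And
Not or And or And
r or And or And
r or Not or And
r or not Not or And
r or not r or And
r or not r or And and Not
r or not r or And and Not and Not
r or not r or Not and Not and Not
r or not r or r and Not and Not
r or not r or r and r and Not
r or not r or r and r and s

[Or [Or [Or [And [Not r]]] or [And [Not not [Not r]]]] or [And [And [And [Not r]] and [Not r]] and [Not s]]]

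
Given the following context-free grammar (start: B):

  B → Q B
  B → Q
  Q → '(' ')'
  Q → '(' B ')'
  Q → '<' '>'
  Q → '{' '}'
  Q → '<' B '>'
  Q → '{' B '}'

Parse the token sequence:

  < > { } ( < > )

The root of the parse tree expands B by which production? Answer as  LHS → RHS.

B → Q B

[B [Q < >] [B [Q { }] [B [Q ( [B [Q < >]] )]]]]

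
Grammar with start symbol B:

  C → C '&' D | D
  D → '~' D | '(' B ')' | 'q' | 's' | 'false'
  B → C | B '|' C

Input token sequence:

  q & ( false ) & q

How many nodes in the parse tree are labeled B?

[B [C [C [C [D q]] & [D ( [B [C [D false]]] )]] & [D q]]]

2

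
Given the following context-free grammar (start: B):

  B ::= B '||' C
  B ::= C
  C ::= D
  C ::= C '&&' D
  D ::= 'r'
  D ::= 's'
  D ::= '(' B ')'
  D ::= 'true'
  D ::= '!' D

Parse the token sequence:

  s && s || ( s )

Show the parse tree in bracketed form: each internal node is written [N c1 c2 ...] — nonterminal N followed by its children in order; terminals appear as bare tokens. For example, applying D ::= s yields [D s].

[B [B [C [C [D s]] && [D s]]] || [C [D ( [B [C [D s]]] )]]]

B
B || C
C || C
C && D || C
D && D || C
s && D || C
s && s || C
s && s || D
s && s || ( B )
s && s || ( C )
s && s || ( D )
s && s || ( s )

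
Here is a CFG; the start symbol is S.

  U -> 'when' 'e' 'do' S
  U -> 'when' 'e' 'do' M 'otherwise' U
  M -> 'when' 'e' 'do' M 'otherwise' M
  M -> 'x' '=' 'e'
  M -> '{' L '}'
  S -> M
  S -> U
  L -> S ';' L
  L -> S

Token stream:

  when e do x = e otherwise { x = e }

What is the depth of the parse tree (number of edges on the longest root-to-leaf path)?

[S [M when e do [M x = e] otherwise [M { [L [S [M x = e]]] }]]]

6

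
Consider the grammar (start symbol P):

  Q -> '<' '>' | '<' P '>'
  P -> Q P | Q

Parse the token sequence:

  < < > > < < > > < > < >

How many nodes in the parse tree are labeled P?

[P [Q < [P [Q < >]] >] [P [Q < [P [Q < >]] >] [P [Q < >] [P [Q < >]]]]]

6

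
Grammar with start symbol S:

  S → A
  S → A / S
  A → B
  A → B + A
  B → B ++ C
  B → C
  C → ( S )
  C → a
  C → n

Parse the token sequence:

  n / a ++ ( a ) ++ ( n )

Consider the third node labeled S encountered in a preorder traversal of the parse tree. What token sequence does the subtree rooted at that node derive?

a

[S [A [B [C n]]] / [S [A [B [B [B [C a]] ++ [C ( [S [A [B [C a]]]] )]] ++ [C ( [S [A [B [C n]]]] )]]]]]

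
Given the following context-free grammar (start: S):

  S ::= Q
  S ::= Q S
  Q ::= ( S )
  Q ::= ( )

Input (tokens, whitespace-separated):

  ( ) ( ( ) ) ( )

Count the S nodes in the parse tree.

[S [Q ( )] [S [Q ( [S [Q ( )]] )] [S [Q ( )]]]]

4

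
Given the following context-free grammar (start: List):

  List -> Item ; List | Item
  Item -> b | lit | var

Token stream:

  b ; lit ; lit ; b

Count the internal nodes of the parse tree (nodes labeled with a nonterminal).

8

[List [Item b] ; [List [Item lit] ; [List [Item lit] ; [List [Item b]]]]]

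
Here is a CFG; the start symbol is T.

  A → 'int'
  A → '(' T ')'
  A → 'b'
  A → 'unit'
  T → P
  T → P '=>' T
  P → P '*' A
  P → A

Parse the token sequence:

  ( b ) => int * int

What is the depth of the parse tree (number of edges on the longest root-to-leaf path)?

[T [P [A ( [T [P [A b]]] )]] => [T [P [P [A int]] * [A int]]]]

6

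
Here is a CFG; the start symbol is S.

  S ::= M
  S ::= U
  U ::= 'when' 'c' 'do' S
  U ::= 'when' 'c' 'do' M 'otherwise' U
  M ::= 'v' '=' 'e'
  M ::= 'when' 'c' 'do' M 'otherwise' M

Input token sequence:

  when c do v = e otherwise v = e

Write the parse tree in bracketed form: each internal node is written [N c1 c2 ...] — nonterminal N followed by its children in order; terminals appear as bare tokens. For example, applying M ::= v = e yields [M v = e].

[S [M when c do [M v = e] otherwise [M v = e]]]

S
M
when c do M otherwise M
when c do v = e otherwise M
when c do v = e otherwise v = e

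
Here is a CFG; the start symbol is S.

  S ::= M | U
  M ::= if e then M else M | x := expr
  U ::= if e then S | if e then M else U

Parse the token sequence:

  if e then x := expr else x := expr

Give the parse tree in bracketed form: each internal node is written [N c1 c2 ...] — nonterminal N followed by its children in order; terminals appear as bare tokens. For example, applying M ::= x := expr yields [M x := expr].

[S [M if e then [M x := expr] else [M x := expr]]]

S
M
if e then M else M
if e then x := expr else M
if e then x := expr else x := expr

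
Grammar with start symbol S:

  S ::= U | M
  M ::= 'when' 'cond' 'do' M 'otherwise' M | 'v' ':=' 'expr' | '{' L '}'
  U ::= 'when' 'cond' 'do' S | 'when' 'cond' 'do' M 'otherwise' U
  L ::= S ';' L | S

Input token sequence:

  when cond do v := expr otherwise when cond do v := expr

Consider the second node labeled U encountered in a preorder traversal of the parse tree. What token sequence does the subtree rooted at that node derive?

when cond do v := expr

[S [U when cond do [M v := expr] otherwise [U when cond do [S [M v := expr]]]]]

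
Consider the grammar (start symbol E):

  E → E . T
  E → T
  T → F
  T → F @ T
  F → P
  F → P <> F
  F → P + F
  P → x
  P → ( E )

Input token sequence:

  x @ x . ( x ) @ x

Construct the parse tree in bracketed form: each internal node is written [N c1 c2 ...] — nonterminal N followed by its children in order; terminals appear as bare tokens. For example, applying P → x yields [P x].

E
E . T
T . T
F @ T . T
P @ T . T
x @ T . T
x @ F . T
x @ P . T
x @ x . T
x @ x . F @ T
x @ x . P @ T
x @ x . ( E ) @ T
x @ x . ( T ) @ T
x @ x . ( F ) @ T
x @ x . ( P ) @ T
x @ x . ( x ) @ T
x @ x . ( x ) @ F
x @ x . ( x ) @ P
x @ x . ( x ) @ x

[E [E [T [F [P x]] @ [T [F [P x]]]]] . [T [F [P ( [E [T [F [P x]]]] )]] @ [T [F [P x]]]]]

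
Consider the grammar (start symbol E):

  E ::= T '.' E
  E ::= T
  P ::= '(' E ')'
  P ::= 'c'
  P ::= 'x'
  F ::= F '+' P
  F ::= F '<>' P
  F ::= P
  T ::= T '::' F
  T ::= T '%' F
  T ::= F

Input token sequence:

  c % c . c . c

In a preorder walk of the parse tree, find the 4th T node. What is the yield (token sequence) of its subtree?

[E [T [T [F [P c]]] % [F [P c]]] . [E [T [F [P c]]] . [E [T [F [P c]]]]]]

c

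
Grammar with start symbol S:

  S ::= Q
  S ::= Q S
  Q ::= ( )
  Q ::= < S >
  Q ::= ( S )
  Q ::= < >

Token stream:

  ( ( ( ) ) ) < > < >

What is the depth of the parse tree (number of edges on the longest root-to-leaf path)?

[S [Q ( [S [Q ( [S [Q ( )]] )]] )] [S [Q < >] [S [Q < >]]]]

6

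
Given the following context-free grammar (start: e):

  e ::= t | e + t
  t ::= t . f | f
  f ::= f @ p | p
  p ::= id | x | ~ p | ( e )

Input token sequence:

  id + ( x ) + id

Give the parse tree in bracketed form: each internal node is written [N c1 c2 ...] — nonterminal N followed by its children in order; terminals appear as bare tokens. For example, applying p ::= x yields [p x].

e
e + t
e + t + t
t + t + t
f + t + t
p + t + t
id + t + t
id + f + t
id + p + t
id + ( e ) + t
id + ( t ) + t
id + ( f ) + t
id + ( p ) + t
id + ( x ) + t
id + ( x ) + f
id + ( x ) + p
id + ( x ) + id

[e [e [e [t [f [p id]]]] + [t [f [p ( [e [t [f [p x]]]] )]]]] + [t [f [p id]]]]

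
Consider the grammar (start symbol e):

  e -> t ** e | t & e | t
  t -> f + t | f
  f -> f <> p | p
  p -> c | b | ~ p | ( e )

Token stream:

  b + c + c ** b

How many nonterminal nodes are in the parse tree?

[e [t [f [p b]] + [t [f [p c]] + [t [f [p c]]]]] ** [e [t [f [p b]]]]]

14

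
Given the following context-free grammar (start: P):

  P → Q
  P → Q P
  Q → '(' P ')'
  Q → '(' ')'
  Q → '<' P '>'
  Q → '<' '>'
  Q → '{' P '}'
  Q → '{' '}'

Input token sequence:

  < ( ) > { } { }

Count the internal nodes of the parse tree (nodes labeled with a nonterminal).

[P [Q < [P [Q ( )]] >] [P [Q { }] [P [Q { }]]]]

8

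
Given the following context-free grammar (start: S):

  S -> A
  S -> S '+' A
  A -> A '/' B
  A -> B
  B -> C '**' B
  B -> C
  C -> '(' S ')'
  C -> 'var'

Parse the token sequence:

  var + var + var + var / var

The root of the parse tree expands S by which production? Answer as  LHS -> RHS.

[S [S [S [S [A [B [C var]]]] + [A [B [C var]]]] + [A [B [C var]]]] + [A [A [B [C var]]] / [B [C var]]]]

S -> S '+' A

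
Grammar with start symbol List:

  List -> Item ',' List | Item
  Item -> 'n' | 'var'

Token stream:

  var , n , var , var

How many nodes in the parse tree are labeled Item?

[List [Item var] , [List [Item n] , [List [Item var] , [List [Item var]]]]]

4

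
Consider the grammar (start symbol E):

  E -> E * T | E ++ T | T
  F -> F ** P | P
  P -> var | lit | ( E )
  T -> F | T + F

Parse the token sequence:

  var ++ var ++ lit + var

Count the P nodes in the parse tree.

[E [E [E [T [F [P var]]]] ++ [T [F [P var]]]] ++ [T [T [F [P lit]]] + [F [P var]]]]

4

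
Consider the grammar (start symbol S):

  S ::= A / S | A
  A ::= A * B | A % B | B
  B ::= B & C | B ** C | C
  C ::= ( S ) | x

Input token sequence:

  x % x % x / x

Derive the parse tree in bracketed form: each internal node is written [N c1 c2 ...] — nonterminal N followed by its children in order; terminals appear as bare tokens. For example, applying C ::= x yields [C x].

S
A / S
A % B / S
A % B % B / S
B % B % B / S
C % B % B / S
x % B % B / S
x % C % B / S
x % x % B / S
x % x % C / S
x % x % x / S
x % x % x / A
x % x % x / B
x % x % x / C
x % x % x / x

[S [A [A [A [B [C x]]] % [B [C x]]] % [B [C x]]] / [S [A [B [C x]]]]]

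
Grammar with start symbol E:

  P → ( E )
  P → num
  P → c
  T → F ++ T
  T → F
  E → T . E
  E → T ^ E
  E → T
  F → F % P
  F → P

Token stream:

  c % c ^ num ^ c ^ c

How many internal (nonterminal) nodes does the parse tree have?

18

[E [T [F [F [P c]] % [P c]]] ^ [E [T [F [P num]]] ^ [E [T [F [P c]]] ^ [E [T [F [P c]]]]]]]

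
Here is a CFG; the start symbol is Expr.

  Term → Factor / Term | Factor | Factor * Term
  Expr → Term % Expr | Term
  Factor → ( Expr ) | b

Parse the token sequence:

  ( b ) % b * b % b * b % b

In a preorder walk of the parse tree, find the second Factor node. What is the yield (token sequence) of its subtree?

[Expr [Term [Factor ( [Expr [Term [Factor b]]] )]] % [Expr [Term [Factor b] * [Term [Factor b]]] % [Expr [Term [Factor b] * [Term [Factor b]]] % [Expr [Term [Factor b]]]]]]

b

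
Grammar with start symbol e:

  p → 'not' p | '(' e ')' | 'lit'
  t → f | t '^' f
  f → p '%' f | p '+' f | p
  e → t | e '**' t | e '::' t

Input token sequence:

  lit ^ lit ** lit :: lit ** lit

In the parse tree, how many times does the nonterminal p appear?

[e [e [e [e [t [t [f [p lit]]] ^ [f [p lit]]]] ** [t [f [p lit]]]] :: [t [f [p lit]]]] ** [t [f [p lit]]]]

5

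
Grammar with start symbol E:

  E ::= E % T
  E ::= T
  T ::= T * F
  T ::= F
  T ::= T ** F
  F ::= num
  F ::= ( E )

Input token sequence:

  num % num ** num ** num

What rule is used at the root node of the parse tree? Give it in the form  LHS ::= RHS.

E ::= E % T

[E [E [T [F num]]] % [T [T [T [F num]] ** [F num]] ** [F num]]]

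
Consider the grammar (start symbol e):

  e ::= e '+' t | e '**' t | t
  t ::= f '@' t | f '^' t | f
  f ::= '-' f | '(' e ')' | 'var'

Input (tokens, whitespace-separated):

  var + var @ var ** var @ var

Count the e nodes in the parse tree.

[e [e [e [t [f var]]] + [t [f var] @ [t [f var]]]] ** [t [f var] @ [t [f var]]]]

3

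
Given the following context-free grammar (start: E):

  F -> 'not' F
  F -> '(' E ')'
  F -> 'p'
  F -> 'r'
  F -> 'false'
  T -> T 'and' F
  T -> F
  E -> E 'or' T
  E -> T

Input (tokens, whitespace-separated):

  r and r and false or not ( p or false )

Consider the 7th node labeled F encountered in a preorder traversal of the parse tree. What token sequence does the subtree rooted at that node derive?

false

[E [E [T [T [T [F r]] and [F r]] and [F false]]] or [T [F not [F ( [E [E [T [F p]]] or [T [F false]]] )]]]]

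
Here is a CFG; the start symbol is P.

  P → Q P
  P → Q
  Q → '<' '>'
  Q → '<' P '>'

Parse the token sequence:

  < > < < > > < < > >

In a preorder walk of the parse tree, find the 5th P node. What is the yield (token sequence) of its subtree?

< >

[P [Q < >] [P [Q < [P [Q < >]] >] [P [Q < [P [Q < >]] >]]]]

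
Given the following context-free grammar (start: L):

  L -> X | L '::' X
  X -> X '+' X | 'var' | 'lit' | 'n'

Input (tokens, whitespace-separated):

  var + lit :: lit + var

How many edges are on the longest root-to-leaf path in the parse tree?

[L [L [X [X var] + [X lit]]] :: [X [X lit] + [X var]]]

4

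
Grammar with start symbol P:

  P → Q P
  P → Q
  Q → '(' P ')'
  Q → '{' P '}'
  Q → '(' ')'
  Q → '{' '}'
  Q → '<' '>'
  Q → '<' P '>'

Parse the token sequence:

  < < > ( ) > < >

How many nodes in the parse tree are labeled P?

[P [Q < [P [Q < >] [P [Q ( )]]] >] [P [Q < >]]]

4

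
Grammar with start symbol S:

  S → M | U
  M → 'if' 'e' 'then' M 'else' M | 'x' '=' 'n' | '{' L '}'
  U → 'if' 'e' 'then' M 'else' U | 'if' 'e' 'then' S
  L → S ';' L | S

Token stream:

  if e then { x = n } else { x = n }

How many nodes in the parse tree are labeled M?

5

[S [M if e then [M { [L [S [M x = n]]] }] else [M { [L [S [M x = n]]] }]]]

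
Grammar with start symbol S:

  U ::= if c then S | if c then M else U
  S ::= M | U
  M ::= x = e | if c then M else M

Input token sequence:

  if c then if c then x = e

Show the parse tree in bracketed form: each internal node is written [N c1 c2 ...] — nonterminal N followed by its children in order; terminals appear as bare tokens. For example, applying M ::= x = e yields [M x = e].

[S [U if c then [S [U if c then [S [M x = e]]]]]]

S
U
if c then S
if c then U
if c then if c then S
if c then if c then M
if c then if c then x = e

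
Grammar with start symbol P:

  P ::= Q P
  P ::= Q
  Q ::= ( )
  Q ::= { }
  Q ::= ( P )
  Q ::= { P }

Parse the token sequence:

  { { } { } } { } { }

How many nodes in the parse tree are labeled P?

5

[P [Q { [P [Q { }] [P [Q { }]]] }] [P [Q { }] [P [Q { }]]]]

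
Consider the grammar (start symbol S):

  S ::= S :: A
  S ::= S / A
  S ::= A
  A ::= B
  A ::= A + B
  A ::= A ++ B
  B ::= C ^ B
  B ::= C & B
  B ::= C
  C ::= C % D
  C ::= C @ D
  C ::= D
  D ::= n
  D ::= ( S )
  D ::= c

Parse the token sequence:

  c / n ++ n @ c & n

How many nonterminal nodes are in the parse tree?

19

[S [S [A [B [C [D c]]]]] / [A [A [B [C [D n]]]] ++ [B [C [C [D n]] @ [D c]] & [B [C [D n]]]]]]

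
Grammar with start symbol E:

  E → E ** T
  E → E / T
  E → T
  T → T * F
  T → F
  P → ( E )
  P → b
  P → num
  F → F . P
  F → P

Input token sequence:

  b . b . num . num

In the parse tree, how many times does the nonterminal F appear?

[E [T [F [F [F [F [P b]] . [P b]] . [P num]] . [P num]]]]

4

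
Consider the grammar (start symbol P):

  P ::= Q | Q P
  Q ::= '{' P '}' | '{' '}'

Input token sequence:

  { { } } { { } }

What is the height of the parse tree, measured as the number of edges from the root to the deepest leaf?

5

[P [Q { [P [Q { }]] }] [P [Q { [P [Q { }]] }]]]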